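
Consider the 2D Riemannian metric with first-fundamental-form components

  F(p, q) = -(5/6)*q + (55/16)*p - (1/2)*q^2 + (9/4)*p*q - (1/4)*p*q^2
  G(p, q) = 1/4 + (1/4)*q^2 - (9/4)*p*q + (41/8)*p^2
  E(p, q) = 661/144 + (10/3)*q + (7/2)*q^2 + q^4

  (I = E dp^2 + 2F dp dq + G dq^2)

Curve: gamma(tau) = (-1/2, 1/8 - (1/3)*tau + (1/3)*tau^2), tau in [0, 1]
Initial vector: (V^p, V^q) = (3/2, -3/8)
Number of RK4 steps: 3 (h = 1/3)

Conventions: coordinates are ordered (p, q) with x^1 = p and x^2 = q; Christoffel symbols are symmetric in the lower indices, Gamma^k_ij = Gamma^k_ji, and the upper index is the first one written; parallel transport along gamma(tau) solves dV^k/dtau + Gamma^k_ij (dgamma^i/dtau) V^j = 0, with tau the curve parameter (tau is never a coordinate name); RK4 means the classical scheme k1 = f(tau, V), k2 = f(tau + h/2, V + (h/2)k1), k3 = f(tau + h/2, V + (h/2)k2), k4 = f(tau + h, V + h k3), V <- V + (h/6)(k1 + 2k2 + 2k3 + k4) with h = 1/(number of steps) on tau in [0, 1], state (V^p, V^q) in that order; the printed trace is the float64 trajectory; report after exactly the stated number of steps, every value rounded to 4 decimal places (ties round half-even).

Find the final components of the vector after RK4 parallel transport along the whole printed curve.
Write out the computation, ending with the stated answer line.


gamma'(tau) = (0, -1/3 + (2/3)*tau); f(tau, V)^k = -Gamma^k_ij(gamma(tau)) gamma'^i(tau) V^j; h = 1/3; intermediate values shown to 6 dp
curve data and Christoffel symbols at the stage parameters:
  tau = 0.000000: gamma = (-0.500000, 0.125000), gamma' = (0.000000, -0.333333); Gamma_ppp = 0.687302, Gamma_ppq = -0.388976, Gamma_pqq = 0.490944, Gamma_qpp = 1.766545, Gamma_qpq = -2.070184, Gamma_qqq = 0.931277
  tau = 0.166667: gamma = (-0.500000, 0.078704), gamma' = (0.000000, -0.222222); Gamma_ppp = 0.713870, Gamma_ppq = -0.415084, Gamma_pqq = 0.483088, Gamma_qpp = 1.855613, Gamma_qpq = -2.115168, Gamma_qqq = 0.917798
  tau = 0.333333: gamma = (-0.500000, 0.050926), gamma' = (0.000000, -0.111111); Gamma_ppp = 0.727276, Gamma_ppq = -0.429707, Gamma_pqq = 0.477225, Gamma_qpp = 1.906321, Gamma_qpq = -2.140476, Gamma_qqq = 0.908336
  tau = 0.500000: gamma = (-0.500000, 0.041667), gamma' = (0.000000, 0.000000); Gamma_ppp = 0.731323, Gamma_ppq = -0.434412, Gamma_pqq = 0.475082, Gamma_qpp = 1.922818, Gamma_qpq = -2.148637, Gamma_qqq = 0.904963
  tau = 0.666667: gamma = (-0.500000, 0.050926), gamma' = (0.000000, 0.111111); Gamma_ppp = 0.727276, Gamma_ppq = -0.429707, Gamma_pqq = 0.477225, Gamma_qpp = 1.906321, Gamma_qpq = -2.140476, Gamma_qqq = 0.908336
  tau = 0.833333: gamma = (-0.500000, 0.078704), gamma' = (0.000000, 0.222222); Gamma_ppp = 0.713870, Gamma_ppq = -0.415084, Gamma_pqq = 0.483088, Gamma_qpp = 1.855613, Gamma_qpq = -2.115168, Gamma_qqq = 0.917798
  tau = 1.000000: gamma = (-0.500000, 0.125000), gamma' = (0.000000, 0.333333); Gamma_ppp = 0.687302, Gamma_ppq = -0.388976, Gamma_pqq = 0.490944, Gamma_qpp = 1.766545, Gamma_qpq = -2.070184, Gamma_qqq = 0.931277
step 0: V^p = 1.5000, V^q = -0.3750
step 1: k1 = (-0.255856, -1.151501), k2 = (-0.195288, -0.800638), k3 = (-0.189942, -0.793456), k4 = (-0.102504, -0.406229); V <- V + (h/6)(k1 + 2k2 + 2k3 + k4): V^p = 1.4373, V^q = -0.6387
step 2: k1 = (-0.102489, -0.406289), k2 = (0.000000, 0.000000), k3 = (0.000000, 0.000000), k4 = (0.102489, 0.406289); V <- V + (h/6)(k1 + 2k2 + 2k3 + k4): V^p = 1.4373, V^q = -0.6387
step 3: k1 = (0.102489, 0.406289), k2 = (0.195445, 0.800056), k3 = (0.189829, 0.793953), k4 = (0.255767, 1.151584); V <- V + (h/6)(k1 + 2k2 + 2k3 + k4): V^p = 1.5000, V^q = -0.3750

Answer: V^p = 1.5000, V^q = -0.3750


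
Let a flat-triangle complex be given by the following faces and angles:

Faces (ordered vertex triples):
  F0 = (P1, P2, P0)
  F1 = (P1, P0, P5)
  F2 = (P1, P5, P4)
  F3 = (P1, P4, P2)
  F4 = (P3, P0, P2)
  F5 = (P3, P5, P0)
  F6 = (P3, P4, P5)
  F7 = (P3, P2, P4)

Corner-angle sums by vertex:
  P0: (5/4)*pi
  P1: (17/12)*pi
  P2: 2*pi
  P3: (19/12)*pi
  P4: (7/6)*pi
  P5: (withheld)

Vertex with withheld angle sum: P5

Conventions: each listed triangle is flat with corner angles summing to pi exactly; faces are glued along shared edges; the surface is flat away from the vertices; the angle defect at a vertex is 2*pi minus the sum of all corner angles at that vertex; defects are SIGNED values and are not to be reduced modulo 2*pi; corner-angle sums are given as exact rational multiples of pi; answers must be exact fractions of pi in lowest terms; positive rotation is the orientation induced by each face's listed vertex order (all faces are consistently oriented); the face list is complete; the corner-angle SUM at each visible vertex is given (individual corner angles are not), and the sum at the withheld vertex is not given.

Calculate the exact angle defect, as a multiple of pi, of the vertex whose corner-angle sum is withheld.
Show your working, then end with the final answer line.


V = 6, E = 12, F = 8; chi = V - E + F = 2
Gauss-Bonnet: total defect = 2*pi*chi = 4*pi; visible defects sum to (31/12)*pi

Answer: defect(P5) = (17/12)*pi


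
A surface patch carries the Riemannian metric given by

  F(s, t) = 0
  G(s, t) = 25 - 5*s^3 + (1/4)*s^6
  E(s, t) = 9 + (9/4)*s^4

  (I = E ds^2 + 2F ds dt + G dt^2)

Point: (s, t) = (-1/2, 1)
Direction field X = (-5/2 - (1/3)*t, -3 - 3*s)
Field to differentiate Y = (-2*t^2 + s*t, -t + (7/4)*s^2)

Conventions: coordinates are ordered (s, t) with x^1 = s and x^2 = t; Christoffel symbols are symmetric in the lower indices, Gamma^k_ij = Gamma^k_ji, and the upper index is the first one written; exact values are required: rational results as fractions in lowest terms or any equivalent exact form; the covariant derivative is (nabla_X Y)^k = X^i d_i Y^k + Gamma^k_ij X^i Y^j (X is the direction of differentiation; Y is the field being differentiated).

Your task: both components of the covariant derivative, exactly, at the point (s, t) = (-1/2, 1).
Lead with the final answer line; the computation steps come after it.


Answer: (nabla_X Y)^s = 15209/4160, (nabla_X Y)^t = 97/16

E = 585/64, F = 0, G = 6561/256 at the point
E_s = -9/8, E_t = 0, F_s = 0, F_t = 0, G_s = -243/64, G_t = 0
EG - F^2 = 3838185/16384;  g^inv = (16384/3838185) * [[6561/256, 0], [0, 585/64]]
first-kind symbols [ij,l] = (1/2)(d_i g_jl + d_j g_il - d_l g_ij): [ss,s] = E_s/2 = -9/16, [ss,t] = F_s - E_t/2 = 0, [st,s] = E_t/2 = 0, [st,t] = G_s/2 = -243/128, [tt,s] = F_t - G_s/2 = 243/128, [tt,t] = G_t/2 = 0
Gamma^s_ij = (G*[ij,s] - F*[ij,t])/(EG - F^2), Gamma^t_ij = (E*[ij,t] - F*[ij,s])/(EG - F^2)
Gamma_sss = -4/65, Gamma_sst = 0, Gamma_stt = 27/130, Gamma_tss = 0, Gamma_tst = -2/27, Gamma_ttt = 0
X = (-17/6, -3/2), Y = (-5/2, -9/16) at the point


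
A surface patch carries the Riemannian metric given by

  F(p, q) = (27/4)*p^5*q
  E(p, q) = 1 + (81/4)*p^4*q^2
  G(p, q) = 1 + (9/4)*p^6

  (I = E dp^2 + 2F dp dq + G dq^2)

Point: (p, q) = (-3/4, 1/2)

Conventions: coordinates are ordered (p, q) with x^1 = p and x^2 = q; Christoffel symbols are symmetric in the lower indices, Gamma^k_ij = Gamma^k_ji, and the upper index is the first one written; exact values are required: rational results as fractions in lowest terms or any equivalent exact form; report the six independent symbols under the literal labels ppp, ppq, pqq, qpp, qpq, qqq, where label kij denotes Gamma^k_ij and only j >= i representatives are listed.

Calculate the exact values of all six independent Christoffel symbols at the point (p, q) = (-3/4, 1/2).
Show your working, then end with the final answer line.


E = 10657/4096, F = -6561/8192, G = 22945/16384 at the point
E_p = -2187/256, E_q = 6561/1024, F_p = 10935/2048, F_q = -6561/4096, G_p = -6561/2048, G_q = 0
EG - F^2 = 49189/16384;  g^inv = (16384/49189) * [[22945/16384, 6561/8192], [6561/8192, 10657/4096]]
first-kind symbols [ij,l] = (1/2)(d_i g_jl + d_j g_il - d_l g_ij): [pp,p] = E_p/2 = -2187/512, [pp,q] = F_p - E_q/2 = 2187/1024, [pq,p] = E_q/2 = 6561/2048, [pq,q] = G_p/2 = -6561/4096, [qq,p] = F_q - G_p/2 = 0, [qq,q] = G_q/2 = 0
Gamma^p_ij = (G*[ij,p] - F*[ij,q])/(EG - F^2), Gamma^q_ij = (E*[ij,q] - F*[ij,p])/(EG - F^2)

Answer: Gamma_ppp = -69984/49189, Gamma_ppq = 52488/49189, Gamma_pqq = 0, Gamma_qpp = 34992/49189, Gamma_qpq = -26244/49189, Gamma_qqq = 0


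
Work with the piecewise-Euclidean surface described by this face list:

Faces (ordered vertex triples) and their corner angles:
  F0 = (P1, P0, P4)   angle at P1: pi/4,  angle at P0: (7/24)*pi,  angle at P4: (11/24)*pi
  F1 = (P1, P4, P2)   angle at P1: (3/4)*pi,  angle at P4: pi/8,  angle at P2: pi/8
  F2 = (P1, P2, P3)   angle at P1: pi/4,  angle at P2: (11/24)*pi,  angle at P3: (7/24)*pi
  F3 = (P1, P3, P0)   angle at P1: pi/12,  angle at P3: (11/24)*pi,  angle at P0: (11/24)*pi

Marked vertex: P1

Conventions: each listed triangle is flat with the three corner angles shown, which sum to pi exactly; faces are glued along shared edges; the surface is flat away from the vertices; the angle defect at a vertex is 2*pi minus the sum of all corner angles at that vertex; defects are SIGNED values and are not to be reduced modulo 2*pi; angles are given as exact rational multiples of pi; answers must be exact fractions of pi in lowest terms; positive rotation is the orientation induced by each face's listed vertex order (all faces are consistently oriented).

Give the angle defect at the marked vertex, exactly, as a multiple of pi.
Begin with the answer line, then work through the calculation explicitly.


Answer: defect(P1) = (2/3)*pi

Sum of corner angles at P1: (4/3)*pi
defect = 2*pi - (4/3)*pi


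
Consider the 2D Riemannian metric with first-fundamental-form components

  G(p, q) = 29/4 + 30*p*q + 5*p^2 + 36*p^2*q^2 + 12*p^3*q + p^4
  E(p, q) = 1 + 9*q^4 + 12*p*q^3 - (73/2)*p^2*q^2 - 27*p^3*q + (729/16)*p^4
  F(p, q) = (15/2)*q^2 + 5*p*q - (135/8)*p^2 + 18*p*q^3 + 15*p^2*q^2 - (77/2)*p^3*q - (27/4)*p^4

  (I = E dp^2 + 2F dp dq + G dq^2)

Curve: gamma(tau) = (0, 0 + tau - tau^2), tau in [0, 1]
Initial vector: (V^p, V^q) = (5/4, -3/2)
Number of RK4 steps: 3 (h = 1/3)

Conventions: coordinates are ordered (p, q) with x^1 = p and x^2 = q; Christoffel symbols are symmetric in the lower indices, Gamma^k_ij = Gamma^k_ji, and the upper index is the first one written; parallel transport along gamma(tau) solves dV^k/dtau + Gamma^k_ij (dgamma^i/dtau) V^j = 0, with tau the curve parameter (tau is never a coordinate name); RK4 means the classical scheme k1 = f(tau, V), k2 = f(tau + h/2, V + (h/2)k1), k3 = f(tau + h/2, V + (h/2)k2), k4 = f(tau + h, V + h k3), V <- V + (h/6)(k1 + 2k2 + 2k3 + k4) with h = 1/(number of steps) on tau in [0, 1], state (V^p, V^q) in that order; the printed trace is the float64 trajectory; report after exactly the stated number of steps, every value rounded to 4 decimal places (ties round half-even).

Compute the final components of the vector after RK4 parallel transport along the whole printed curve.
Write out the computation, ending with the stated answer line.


gamma'(tau) = (0, 1 - 2*tau); f(tau, V)^k = -Gamma^k_ij(gamma(tau)) gamma'^i(tau) V^j; h = 1/3; intermediate values shown to 6 dp
curve data and Christoffel symbols at the stage parameters:
  tau = 0.000000: gamma = (0.000000, 0.000000), gamma' = (0.000000, 1.000000); Gamma_ppp = 0.000000, Gamma_ppq = 0.000000, Gamma_pqq = 0.000000, Gamma_qpp = 0.000000, Gamma_qpq = 0.000000, Gamma_qqq = 0.000000
  tau = 0.166667: gamma = (0.000000, 0.138889), gamma' = (0.000000, 0.666667); Gamma_ppp = 0.002216, Gamma_ppq = 0.006649, Gamma_pqq = 0.000000, Gamma_qpp = 0.095741, Gamma_qpq = 0.287224, Gamma_qqq = 0.000000
  tau = 0.333333: gamma = (0.000000, 0.222222), gamma' = (0.000000, 0.333333); Gamma_ppp = 0.009054, Gamma_ppq = 0.027163, Gamma_pqq = 0.000000, Gamma_qpp = 0.152794, Gamma_qpq = 0.458382, Gamma_qqq = 0.000000
  tau = 0.500000: gamma = (0.000000, 0.250000), gamma' = (0.000000, 0.000000); Gamma_ppp = 0.012869, Gamma_ppq = 0.038606, Gamma_pqq = 0.000000, Gamma_qpp = 0.171582, Gamma_qpq = 0.514745, Gamma_qqq = 0.000000
  tau = 0.666667: gamma = (0.000000, 0.222222), gamma' = (0.000000, -0.333333); Gamma_ppp = 0.009054, Gamma_ppq = 0.027163, Gamma_pqq = 0.000000, Gamma_qpp = 0.152794, Gamma_qpq = 0.458382, Gamma_qqq = 0.000000
  tau = 0.833333: gamma = (0.000000, 0.138889), gamma' = (0.000000, -0.666667); Gamma_ppp = 0.002216, Gamma_ppq = 0.006649, Gamma_pqq = 0.000000, Gamma_qpp = 0.095741, Gamma_qpq = 0.287224, Gamma_qqq = 0.000000
  tau = 1.000000: gamma = (0.000000, 0.000000), gamma' = (0.000000, -1.000000); Gamma_ppp = 0.000000, Gamma_ppq = 0.000000, Gamma_pqq = 0.000000, Gamma_qpp = 0.000000, Gamma_qpq = 0.000000, Gamma_qqq = 0.000000
step 0: V^p = 1.2500, V^q = -1.5000
step 1: k1 = (0.000000, 0.000000), k2 = (-0.005541, -0.239353), k3 = (-0.005536, -0.239176), k4 = (-0.011301, -0.190711); V <- V + (h/6)(k1 + 2k2 + 2k3 + k4): V^p = 1.2481, V^q = -1.5638
step 2: k1 = (-0.011301, -0.190709), k2 = (0.000000, 0.000000), k3 = (0.000000, 0.000000), k4 = (0.011301, 0.190709); V <- V + (h/6)(k1 + 2k2 + 2k3 + k4): V^p = 1.2481, V^q = -1.5638
step 3: k1 = (0.011301, 0.190709), k2 = (0.005541, 0.239358), k3 = (0.005536, 0.239174), k4 = (0.000000, 0.000000); V <- V + (h/6)(k1 + 2k2 + 2k3 + k4): V^p = 1.2500, V^q = -1.5000

Answer: V^p = 1.2500, V^q = -1.5000


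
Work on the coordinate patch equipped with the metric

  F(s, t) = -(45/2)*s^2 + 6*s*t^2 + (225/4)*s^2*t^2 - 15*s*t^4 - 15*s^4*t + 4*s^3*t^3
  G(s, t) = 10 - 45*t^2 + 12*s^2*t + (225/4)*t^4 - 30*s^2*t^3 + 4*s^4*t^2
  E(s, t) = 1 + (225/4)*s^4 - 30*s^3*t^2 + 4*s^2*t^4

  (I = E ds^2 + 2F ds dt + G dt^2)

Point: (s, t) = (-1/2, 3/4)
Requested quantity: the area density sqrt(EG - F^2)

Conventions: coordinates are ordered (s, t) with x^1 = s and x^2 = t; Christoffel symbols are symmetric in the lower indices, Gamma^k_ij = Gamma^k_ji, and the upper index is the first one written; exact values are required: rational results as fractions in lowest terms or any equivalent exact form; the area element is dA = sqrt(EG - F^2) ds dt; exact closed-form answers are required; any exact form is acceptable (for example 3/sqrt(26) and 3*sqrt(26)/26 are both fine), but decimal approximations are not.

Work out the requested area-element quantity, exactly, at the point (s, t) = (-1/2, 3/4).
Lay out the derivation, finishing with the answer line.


E = 1777/256, F = 1053/512, G = 1753/1024; EG - F^2 = 7837/1024

Answer: sqrt(EG - F^2) = sqrt(7837)/32


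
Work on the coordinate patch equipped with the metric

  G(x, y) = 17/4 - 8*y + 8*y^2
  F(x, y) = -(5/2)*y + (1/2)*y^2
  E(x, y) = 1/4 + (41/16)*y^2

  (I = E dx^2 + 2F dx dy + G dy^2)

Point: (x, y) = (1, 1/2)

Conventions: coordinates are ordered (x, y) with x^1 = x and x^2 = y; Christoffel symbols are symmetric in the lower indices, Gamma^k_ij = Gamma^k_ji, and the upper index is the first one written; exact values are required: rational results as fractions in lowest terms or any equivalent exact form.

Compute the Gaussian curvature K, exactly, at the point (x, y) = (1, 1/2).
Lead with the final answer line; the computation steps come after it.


Answer: K = -2624/1323

E = 57/64, F = -9/8, G = 9/4, EG - F^2 = 189/256 at the point
E_x = 0, E_y = 41/16, F_x = 0, F_y = -2, G_x = 0, G_y = 0
E_yy = 41/8, F_xy = 0, G_xx = 0
Apply the Brioschi formula K = (det M1 - det M2)/(EG - F^2)^2 over the derivative matrices of E, F, G.
M1 = [[-E_yy/2 + F_xy - G_xx/2, E_x/2, F_x - E_y/2], [F_y - G_x/2, E, F], [G_y/2, F, G]] = [[-41/16, 0, -41/32], [-2, 57/64, -9/8], [0, -9/8, 9/4]]; det M1 = -19557/4096
M2 = [[0, E_y/2, G_x/2], [E_y/2, E, F], [G_x/2, F, G]] = [[0, 41/32, 0], [41/32, 57/64, -9/8], [0, -9/8, 9/4]]; det M2 = -15129/4096
det M1 - det M2 = -1107/1024; K = -1107/1024 / (189/256)^2 = -2624/1323


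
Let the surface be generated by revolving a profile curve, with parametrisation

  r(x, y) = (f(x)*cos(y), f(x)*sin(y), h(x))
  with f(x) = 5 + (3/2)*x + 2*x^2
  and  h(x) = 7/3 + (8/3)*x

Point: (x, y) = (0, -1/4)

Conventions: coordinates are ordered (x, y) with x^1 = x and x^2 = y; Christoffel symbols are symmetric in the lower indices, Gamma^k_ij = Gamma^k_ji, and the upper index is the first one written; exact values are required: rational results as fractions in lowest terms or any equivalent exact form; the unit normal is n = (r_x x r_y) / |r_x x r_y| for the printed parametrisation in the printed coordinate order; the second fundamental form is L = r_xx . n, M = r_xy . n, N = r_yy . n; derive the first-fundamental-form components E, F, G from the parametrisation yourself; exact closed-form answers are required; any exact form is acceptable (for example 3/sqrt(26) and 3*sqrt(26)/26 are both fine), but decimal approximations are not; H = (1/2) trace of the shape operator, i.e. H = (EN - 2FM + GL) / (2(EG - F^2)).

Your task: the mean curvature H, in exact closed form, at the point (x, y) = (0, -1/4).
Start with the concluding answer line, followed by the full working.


Answer: H = -3064*sqrt(337)/567845

f = 5, f' = 3/2, f'' = 4, h' = 8/3, h'' = 0
E = 337/36, F = 0, G = 25; answer radicand W^2 = 337/36
unnormalised second-form numerators: l = -32/3, m = 0, n = 40/3; L = l/sqrt(337/36), and similarly M = m/sqrt(W^2), N = n/sqrt(W^2)
H = (E*n - 2*F*m + G*l) / (2*(EG - F^2)*sqrt(W^2)); E*n - 2*F*m + G*l = -3830/27, EG - F^2 = 8425/36, so H = (-1532/5055)/sqrt(337/36)


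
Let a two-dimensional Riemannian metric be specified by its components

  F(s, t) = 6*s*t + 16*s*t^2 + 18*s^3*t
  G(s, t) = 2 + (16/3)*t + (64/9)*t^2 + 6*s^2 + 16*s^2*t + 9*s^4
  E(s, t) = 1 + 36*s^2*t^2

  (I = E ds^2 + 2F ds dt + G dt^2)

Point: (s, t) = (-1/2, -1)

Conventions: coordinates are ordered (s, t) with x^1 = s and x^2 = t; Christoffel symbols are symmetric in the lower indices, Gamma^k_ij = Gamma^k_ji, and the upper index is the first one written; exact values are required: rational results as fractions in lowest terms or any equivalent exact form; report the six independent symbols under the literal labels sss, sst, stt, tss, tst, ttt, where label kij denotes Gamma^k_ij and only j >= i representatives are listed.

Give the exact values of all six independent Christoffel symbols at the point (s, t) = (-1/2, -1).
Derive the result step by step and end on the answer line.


E = 10, F = -11/4, G = 265/144 at the point
E_s = -36, E_t = -18, F_s = -7/2, F_t = 43/4, G_s = 11/2, G_t = -44/9
EG - F^2 = 1561/144;  g^inv = (144/1561) * [[265/144, 11/4], [11/4, 10]]
first-kind symbols [ij,l] = (1/2)(d_i g_jl + d_j g_il - d_l g_ij): [ss,s] = E_s/2 = -18, [ss,t] = F_s - E_t/2 = 11/2, [st,s] = E_t/2 = -9, [st,t] = G_s/2 = 11/4, [tt,s] = F_t - G_s/2 = 8, [tt,t] = G_t/2 = -22/9
Gamma^s_ij = (G*[ij,s] - F*[ij,t])/(EG - F^2), Gamma^t_ij = (E*[ij,t] - F*[ij,s])/(EG - F^2)

Answer: Gamma_sss = -2592/1561, Gamma_sst = -1296/1561, Gamma_stt = 1152/1561, Gamma_tss = 792/1561, Gamma_tst = 396/1561, Gamma_ttt = -352/1561


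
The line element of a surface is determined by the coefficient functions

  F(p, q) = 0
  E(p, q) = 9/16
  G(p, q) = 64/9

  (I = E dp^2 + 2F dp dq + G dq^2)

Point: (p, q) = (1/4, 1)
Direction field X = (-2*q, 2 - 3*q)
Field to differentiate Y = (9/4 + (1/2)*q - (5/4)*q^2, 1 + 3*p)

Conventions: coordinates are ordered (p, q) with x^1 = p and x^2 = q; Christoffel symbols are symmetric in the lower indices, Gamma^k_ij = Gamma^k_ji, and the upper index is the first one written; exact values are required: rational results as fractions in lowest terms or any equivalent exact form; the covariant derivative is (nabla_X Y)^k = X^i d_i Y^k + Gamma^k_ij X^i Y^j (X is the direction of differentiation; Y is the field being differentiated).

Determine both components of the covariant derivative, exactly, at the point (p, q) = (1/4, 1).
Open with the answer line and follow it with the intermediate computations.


Answer: (nabla_X Y)^p = 2, (nabla_X Y)^q = -6

E = 9/16, F = 0, G = 64/9 at the point
E_p = 0, E_q = 0, F_p = 0, F_q = 0, G_p = 0, G_q = 0
EG - F^2 = 4;  g^inv = (1/4) * [[64/9, 0], [0, 9/16]]
first-kind symbols [ij,l] = (1/2)(d_i g_jl + d_j g_il - d_l g_ij): [pp,p] = E_p/2 = 0, [pp,q] = F_p - E_q/2 = 0, [pq,p] = E_q/2 = 0, [pq,q] = G_p/2 = 0, [qq,p] = F_q - G_p/2 = 0, [qq,q] = G_q/2 = 0
Gamma^p_ij = (G*[ij,p] - F*[ij,q])/(EG - F^2), Gamma^q_ij = (E*[ij,q] - F*[ij,p])/(EG - F^2)
Gamma_ppp = 0, Gamma_ppq = 0, Gamma_pqq = 0, Gamma_qpp = 0, Gamma_qpq = 0, Gamma_qqq = 0
X = (-2, -1), Y = (3/2, 7/4) at the point


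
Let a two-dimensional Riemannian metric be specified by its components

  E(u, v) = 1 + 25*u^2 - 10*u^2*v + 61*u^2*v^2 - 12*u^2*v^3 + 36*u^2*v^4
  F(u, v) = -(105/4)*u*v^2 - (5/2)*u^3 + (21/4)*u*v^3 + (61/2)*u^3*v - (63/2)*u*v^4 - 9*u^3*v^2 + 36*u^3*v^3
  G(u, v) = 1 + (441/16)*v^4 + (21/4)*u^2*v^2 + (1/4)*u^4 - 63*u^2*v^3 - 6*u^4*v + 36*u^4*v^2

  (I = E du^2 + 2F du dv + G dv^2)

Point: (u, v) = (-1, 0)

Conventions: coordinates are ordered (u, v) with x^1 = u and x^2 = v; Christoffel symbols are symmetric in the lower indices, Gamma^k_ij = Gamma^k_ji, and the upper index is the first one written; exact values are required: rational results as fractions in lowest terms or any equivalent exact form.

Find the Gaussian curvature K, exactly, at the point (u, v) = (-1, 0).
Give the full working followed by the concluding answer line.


E = 26, F = 5/2, G = 5/4, EG - F^2 = 105/4 at the point
E_u = -50, E_v = -10, F_u = -15/2, F_v = -61/2, G_u = -1, G_v = -6
E_vv = 122, F_uv = 183/2, G_uu = 3
Using the Brioschi determinant formula for K from the metric derivatives:
M1 = [[-E_vv/2 + F_uv - G_uu/2, E_u/2, F_u - E_v/2], [F_v - G_u/2, E, F], [G_v/2, F, G]] = [[29, -25, -5/2], [-30, 26, 5/2], [-3, 5/2, 5/4]]; det M1 = 15/4
M2 = [[0, E_v/2, G_u/2], [E_v/2, E, F], [G_u/2, F, G]] = [[0, -5, -1/2], [-5, 26, 5/2], [-1/2, 5/2, 5/4]]; det M2 = -101/4
det M1 - det M2 = 29; K = 29 / (105/4)^2 = 464/11025

Answer: K = 464/11025


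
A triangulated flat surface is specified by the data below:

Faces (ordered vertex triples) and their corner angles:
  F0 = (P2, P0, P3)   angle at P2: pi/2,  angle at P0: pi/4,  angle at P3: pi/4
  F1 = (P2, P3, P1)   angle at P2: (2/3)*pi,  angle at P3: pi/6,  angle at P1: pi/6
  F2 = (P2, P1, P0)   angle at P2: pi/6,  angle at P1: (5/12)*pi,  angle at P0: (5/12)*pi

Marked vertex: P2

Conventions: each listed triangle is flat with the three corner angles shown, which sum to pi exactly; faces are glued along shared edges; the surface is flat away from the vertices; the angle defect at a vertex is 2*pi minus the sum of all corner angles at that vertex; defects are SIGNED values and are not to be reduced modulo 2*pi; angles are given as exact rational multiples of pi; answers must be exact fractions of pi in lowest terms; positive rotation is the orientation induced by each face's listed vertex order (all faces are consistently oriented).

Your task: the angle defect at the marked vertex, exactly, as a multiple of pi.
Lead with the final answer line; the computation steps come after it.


Answer: defect(P2) = (2/3)*pi

Sum of corner angles at P2: (4/3)*pi
defect = 2*pi - (4/3)*pi


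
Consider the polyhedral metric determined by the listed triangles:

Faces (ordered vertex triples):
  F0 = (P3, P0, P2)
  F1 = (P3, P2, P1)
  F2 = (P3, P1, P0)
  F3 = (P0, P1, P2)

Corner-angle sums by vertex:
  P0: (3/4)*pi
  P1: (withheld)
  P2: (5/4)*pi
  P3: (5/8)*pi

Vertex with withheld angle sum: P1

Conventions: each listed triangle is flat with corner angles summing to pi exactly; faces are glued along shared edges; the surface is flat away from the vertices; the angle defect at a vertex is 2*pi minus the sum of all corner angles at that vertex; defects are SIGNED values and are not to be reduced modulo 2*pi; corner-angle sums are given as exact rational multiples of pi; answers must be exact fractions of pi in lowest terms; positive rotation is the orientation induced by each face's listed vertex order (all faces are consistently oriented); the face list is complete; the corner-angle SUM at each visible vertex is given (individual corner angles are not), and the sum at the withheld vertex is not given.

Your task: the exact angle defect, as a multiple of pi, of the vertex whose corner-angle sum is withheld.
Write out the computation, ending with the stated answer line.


V = 4, E = 6, F = 4; chi = V - E + F = 2
Gauss-Bonnet: total defect = 2*pi*chi = 4*pi; visible defects sum to (27/8)*pi

Answer: defect(P1) = (5/8)*pi


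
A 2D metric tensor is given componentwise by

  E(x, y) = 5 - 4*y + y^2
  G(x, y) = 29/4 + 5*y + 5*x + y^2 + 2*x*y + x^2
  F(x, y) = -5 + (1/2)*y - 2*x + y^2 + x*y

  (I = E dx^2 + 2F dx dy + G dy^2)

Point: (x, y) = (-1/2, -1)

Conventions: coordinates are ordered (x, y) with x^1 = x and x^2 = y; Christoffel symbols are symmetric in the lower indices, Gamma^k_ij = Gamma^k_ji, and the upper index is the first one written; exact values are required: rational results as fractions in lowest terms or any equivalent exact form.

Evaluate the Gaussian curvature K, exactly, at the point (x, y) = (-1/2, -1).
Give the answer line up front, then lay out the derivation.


Answer: K = -1/121

E = 10, F = -3, G = 2, EG - F^2 = 11 at the point
E_x = 0, E_y = -6, F_x = -3, F_y = -2, G_x = 2, G_y = 2
E_yy = 2, F_xy = 1, G_xx = 2
K follows from Brioschi's formula, (det M1 - det M2)/(EG - F^2)^2.
M1 = [[-E_yy/2 + F_xy - G_xx/2, E_x/2, F_x - E_y/2], [F_y - G_x/2, E, F], [G_y/2, F, G]] = [[-1, 0, 0], [-3, 10, -3], [1, -3, 2]]; det M1 = -11
M2 = [[0, E_y/2, G_x/2], [E_y/2, E, F], [G_x/2, F, G]] = [[0, -3, 1], [-3, 10, -3], [1, -3, 2]]; det M2 = -10
det M1 - det M2 = -1; K = -1 / (11)^2 = -1/121


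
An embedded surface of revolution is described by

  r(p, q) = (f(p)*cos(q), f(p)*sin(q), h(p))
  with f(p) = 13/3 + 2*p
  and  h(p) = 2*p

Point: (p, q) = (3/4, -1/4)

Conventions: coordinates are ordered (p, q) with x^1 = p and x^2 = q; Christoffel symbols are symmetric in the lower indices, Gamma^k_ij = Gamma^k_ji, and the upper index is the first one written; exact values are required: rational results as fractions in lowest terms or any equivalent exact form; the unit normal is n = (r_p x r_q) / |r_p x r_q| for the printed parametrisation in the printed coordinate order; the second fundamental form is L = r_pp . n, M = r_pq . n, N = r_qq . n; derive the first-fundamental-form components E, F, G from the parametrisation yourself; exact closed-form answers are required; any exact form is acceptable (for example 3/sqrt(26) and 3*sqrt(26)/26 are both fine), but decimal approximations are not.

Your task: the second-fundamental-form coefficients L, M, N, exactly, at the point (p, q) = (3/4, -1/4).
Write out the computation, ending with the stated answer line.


f = 35/6, f' = 2, f'' = 0, h' = 2, h'' = 0
E = 8, F = 0, G = 1225/36; answer radicand W^2 = 8
unnormalised second-form numerators: l = 0, m = 0, n = 35/3; L = l/sqrt(8), and similarly M = m/sqrt(W^2), N = n/sqrt(W^2)

Answer: L = 0, M = 0, N = 35*sqrt(2)/12


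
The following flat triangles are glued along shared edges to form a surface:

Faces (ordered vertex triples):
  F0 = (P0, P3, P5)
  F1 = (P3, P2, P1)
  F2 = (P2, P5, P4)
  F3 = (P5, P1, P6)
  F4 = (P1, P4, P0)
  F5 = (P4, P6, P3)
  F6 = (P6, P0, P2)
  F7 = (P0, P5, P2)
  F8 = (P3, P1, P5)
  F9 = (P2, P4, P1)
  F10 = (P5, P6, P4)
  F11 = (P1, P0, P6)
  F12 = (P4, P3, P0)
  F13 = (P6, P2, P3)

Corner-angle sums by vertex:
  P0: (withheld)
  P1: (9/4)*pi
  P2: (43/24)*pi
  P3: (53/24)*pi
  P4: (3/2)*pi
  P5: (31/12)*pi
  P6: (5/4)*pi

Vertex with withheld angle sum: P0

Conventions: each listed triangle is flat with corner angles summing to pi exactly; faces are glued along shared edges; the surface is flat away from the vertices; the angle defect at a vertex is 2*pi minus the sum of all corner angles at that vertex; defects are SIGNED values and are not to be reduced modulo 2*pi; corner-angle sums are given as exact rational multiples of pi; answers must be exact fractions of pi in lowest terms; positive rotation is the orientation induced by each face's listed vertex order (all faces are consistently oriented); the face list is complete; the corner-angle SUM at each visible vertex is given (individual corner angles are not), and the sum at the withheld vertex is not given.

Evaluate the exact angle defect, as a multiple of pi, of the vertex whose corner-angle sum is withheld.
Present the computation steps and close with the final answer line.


V = 7, E = 21, F = 14; chi = V - E + F = 0
Gauss-Bonnet: total defect = 2*pi*chi = 0; visible defects sum to (5/12)*pi

Answer: defect(P0) = (-5/12)*pi


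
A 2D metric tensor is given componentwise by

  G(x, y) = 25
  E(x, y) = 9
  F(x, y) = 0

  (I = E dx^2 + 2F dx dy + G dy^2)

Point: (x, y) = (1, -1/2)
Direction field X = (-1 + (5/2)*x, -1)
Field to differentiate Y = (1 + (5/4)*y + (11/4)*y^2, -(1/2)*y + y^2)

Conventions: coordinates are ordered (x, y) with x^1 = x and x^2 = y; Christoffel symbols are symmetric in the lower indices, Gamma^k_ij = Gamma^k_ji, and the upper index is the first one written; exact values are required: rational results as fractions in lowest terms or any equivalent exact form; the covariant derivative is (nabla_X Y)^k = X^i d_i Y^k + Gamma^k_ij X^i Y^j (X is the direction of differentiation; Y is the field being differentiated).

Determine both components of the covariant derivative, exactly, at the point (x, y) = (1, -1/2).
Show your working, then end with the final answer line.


E = 9, F = 0, G = 25 at the point
E_x = 0, E_y = 0, F_x = 0, F_y = 0, G_x = 0, G_y = 0
EG - F^2 = 225;  g^inv = (1/225) * [[25, 0], [0, 9]]
first-kind symbols [ij,l] = (1/2)(d_i g_jl + d_j g_il - d_l g_ij): [xx,x] = E_x/2 = 0, [xx,y] = F_x - E_y/2 = 0, [xy,x] = E_y/2 = 0, [xy,y] = G_x/2 = 0, [yy,x] = F_y - G_x/2 = 0, [yy,y] = G_y/2 = 0
Gamma^x_ij = (G*[ij,x] - F*[ij,y])/(EG - F^2), Gamma^y_ij = (E*[ij,y] - F*[ij,x])/(EG - F^2)
Gamma_xxx = 0, Gamma_xxy = 0, Gamma_xyy = 0, Gamma_yxx = 0, Gamma_yxy = 0, Gamma_yyy = 0
X = (3/2, -1), Y = (17/16, 1/2) at the point

Answer: (nabla_X Y)^x = 3/2, (nabla_X Y)^y = 3/2


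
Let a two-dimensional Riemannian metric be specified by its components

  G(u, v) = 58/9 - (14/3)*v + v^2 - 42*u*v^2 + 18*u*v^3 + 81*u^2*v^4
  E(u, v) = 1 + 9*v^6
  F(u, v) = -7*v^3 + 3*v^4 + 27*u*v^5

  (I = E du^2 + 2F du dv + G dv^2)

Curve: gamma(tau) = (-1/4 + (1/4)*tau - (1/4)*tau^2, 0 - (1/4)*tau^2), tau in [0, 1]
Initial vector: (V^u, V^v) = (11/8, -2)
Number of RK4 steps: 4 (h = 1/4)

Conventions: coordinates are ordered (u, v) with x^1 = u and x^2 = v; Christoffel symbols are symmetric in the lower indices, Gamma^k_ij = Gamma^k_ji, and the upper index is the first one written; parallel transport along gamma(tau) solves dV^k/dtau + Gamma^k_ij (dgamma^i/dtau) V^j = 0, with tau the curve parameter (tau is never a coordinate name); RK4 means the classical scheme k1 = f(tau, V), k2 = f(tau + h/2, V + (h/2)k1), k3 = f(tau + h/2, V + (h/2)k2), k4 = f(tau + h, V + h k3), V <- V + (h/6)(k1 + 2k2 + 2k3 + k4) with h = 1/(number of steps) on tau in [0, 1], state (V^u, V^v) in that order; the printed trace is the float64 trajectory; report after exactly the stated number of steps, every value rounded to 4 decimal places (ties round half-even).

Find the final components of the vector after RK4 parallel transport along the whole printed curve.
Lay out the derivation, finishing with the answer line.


gamma'(tau) = (1/4 - (1/2)*tau, -(1/2)*tau); f(tau, V)^k = -Gamma^k_ij(gamma(tau)) gamma'^i(tau) V^j; h = 1/4; intermediate values shown to 6 dp
curve data and Christoffel symbols at the stage parameters:
  tau = 0.000000: gamma = (-0.250000, 0.000000), gamma' = (0.250000, 0.000000); Gamma_uuu = 0.000000, Gamma_uuv = 0.000000, Gamma_uvv = 0.000000, Gamma_vuu = 0.000000, Gamma_vuv = 0.000000, Gamma_vvv = -0.362069
  tau = 0.125000: gamma = (-0.222656, -0.003906), gamma' = (0.187500, -0.062500); Gamma_uuu = 0.000000, Gamma_uuv = 0.000000, Gamma_uvv = 0.000000, Gamma_vuu = 0.000000, Gamma_vuv = -0.000050, Gamma_vvv = -0.367310
  tau = 0.250000: gamma = (-0.203125, -0.015625), gamma' = (0.125000, -0.125000); Gamma_uuu = 0.000000, Gamma_uuv = 0.000000, Gamma_uvv = -0.000002, Gamma_vuu = 0.000000, Gamma_vuv = -0.000792, Gamma_vvv = -0.380941
  tau = 0.375000: gamma = (-0.191406, -0.035156), gamma' = (0.062500, -0.187500); Gamma_uuu = 0.000000, Gamma_uuv = 0.000000, Gamma_uvv = -0.000022, Gamma_vuu = 0.000000, Gamma_vuv = -0.003983, Gamma_vvv = -0.401484
  tau = 0.500000: gamma = (-0.187500, -0.062500), gamma' = (0.000000, -0.250000); Gamma_uuu = 0.000000, Gamma_uuv = -0.000004, Gamma_uvv = -0.000131, Gamma_vuu = 0.000000, Gamma_vuv = -0.012473, Gamma_vvv = -0.429613
  tau = 0.625000: gamma = (-0.191406, -0.097656), gamma' = (-0.062500, -0.312500); Gamma_uuu = 0.000000, Gamma_uuv = -0.000034, Gamma_uvv = -0.000534, Gamma_vuu = 0.000000, Gamma_vuv = -0.030053, Gamma_vvv = -0.467944
  tau = 0.750000: gamma = (-0.203125, -0.140625), gamma' = (-0.125000, -0.375000); Gamma_uuu = 0.000000, Gamma_uuv = -0.000203, Gamma_uvv = -0.001730, Gamma_vuu = 0.000000, Gamma_vuv = -0.061192, Gamma_vvv = -0.520593
  tau = 0.875000: gamma = (-0.222656, -0.191406), gamma' = (-0.187500, -0.437500); Gamma_uuu = 0.000000, Gamma_uuv = -0.000895, Gamma_uvv = -0.004796, Gamma_vuu = 0.000000, Gamma_vuv = -0.110527, Gamma_vvv = -0.592355
  tau = 1.000000: gamma = (-0.250000, -0.250000), gamma' = (-0.250000, -0.500000); Gamma_uuu = 0.000000, Gamma_uuv = -0.003131, Gamma_uvv = -0.011827, Gamma_vuu = 0.000000, Gamma_vuv = -0.181928, Gamma_vvv = -0.687285
step 0: V^u = 1.3750, V^v = -2.0000
step 1: k1 = (0.000000, 0.000000), k2 = (0.000000, 0.045891), k3 = (0.000000, 0.045759), k4 = (0.000000, 0.094358); V <- V + (h/6)(k1 + 2k2 + 2k3 + k4): V^u = 1.3750, V^v = -1.9884
step 2: k1 = (0.000000, 0.094352), k2 = (0.000008, 0.147279), k3 = (0.000008, 0.146782), k4 = (0.000063, 0.205335); V <- V + (h/6)(k1 + 2k2 + 2k3 + k4): V^u = 1.3750, V^v = -1.9514
step 3: k1 = (0.000063, 0.205303), k2 = (0.000311, 0.272315), k3 = (0.000309, 0.271074), k4 = (0.001165, 0.350589); V <- V + (h/6)(k1 + 2k2 + 2k3 + k4): V^u = 1.3751, V^v = -1.8830
step 4: k1 = (0.001165, 0.350451), k2 = (0.003629, 0.448249), k3 = (0.003602, 0.444812), k4 = (0.009710, 0.564280); V <- V + (h/6)(k1 + 2k2 + 2k3 + k4): V^u = 1.3762, V^v = -1.7705

Answer: V^u = 1.3762, V^v = -1.7705


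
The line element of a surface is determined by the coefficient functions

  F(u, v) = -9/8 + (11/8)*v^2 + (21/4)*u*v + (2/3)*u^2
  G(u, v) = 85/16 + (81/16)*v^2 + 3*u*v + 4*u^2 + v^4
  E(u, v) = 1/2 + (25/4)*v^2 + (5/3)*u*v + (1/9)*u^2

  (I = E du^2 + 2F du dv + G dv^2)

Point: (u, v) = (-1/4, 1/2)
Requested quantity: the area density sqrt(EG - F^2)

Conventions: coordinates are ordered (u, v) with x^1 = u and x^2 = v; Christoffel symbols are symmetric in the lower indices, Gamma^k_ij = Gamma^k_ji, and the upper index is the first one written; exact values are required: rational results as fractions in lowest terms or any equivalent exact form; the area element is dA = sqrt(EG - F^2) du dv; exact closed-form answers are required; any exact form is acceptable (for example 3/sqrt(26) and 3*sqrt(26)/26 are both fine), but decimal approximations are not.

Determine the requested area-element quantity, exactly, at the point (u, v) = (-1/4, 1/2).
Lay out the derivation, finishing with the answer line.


E = 67/36, F = -67/48, G = 417/64; EG - F^2 = 11725/1152

Answer: sqrt(EG - F^2) = 5*sqrt(938)/48


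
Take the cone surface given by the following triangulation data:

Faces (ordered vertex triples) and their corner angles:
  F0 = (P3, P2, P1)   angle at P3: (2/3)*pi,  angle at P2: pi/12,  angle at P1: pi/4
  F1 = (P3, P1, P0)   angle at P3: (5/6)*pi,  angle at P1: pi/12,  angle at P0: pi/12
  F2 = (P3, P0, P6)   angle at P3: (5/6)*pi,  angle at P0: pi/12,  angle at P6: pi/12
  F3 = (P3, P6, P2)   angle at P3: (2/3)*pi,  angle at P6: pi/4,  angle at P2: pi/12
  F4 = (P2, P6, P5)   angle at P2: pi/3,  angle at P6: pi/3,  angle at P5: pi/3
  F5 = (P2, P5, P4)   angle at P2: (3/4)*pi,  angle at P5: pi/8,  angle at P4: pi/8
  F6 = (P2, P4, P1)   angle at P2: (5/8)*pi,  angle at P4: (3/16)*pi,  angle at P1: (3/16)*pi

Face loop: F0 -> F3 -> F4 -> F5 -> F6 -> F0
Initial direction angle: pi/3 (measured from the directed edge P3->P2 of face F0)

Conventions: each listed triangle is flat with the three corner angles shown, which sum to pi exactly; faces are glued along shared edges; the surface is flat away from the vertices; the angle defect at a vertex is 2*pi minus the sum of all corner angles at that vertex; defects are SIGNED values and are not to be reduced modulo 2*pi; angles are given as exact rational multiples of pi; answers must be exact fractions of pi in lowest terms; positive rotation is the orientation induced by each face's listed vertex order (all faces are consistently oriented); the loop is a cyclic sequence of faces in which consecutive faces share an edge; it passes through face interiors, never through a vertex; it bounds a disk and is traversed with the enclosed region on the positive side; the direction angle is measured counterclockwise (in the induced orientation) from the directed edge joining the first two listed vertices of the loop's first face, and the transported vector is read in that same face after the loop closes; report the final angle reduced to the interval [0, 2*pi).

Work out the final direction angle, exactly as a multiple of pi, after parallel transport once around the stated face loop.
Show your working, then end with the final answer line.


enclosed vertex P2: corner angles sum to (15/8)*pi, defect = 2*pi - (15/8)*pi = pi/8
by Gauss-Bonnet the loop rotates the vector by the enclosed defect sum (positive orientation, mod 2*pi)
final angle = pi/3 + pi/8 = (11/24)*pi (mod 2*pi)

Answer: final direction angle = (11/24)*pi


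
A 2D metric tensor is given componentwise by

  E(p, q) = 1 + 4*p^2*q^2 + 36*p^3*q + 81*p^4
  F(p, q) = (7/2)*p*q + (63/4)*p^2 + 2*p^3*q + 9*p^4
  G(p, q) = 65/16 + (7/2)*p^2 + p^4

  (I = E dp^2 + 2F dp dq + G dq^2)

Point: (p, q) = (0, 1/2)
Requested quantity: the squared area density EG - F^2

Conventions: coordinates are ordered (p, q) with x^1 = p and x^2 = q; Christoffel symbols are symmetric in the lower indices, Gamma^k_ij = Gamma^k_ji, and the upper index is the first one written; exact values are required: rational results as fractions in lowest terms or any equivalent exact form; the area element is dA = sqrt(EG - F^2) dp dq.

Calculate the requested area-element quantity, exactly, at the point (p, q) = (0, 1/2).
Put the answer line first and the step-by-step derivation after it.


Answer: EG - F^2 = 65/16

E = 1, F = 0, G = 65/16; EG - F^2 = 65/16


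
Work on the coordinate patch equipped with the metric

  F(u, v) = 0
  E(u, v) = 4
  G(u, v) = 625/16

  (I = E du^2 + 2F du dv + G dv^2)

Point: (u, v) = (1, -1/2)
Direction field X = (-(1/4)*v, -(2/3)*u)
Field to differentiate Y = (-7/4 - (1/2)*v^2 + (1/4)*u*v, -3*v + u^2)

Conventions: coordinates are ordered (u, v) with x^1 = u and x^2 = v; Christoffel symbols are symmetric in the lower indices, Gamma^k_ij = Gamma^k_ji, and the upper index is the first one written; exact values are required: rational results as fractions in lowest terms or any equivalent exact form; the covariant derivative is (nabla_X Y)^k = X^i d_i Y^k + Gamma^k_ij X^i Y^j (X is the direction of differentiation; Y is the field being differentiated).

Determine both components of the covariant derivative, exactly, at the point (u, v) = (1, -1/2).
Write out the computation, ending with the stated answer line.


E = 4, F = 0, G = 625/16 at the point
E_u = 0, E_v = 0, F_u = 0, F_v = 0, G_u = 0, G_v = 0
EG - F^2 = 625/4;  g^inv = (4/625) * [[625/16, 0], [0, 4]]
first-kind symbols [ij,l] = (1/2)(d_i g_jl + d_j g_il - d_l g_ij): [uu,u] = E_u/2 = 0, [uu,v] = F_u - E_v/2 = 0, [uv,u] = E_v/2 = 0, [uv,v] = G_u/2 = 0, [vv,u] = F_v - G_u/2 = 0, [vv,v] = G_v/2 = 0
Gamma^u_ij = (G*[ij,u] - F*[ij,v])/(EG - F^2), Gamma^v_ij = (E*[ij,v] - F*[ij,u])/(EG - F^2)
Gamma_uuu = 0, Gamma_uuv = 0, Gamma_uvv = 0, Gamma_vuu = 0, Gamma_vuv = 0, Gamma_vvv = 0
X = (1/8, -2/3), Y = (-2, 5/2) at the point

Answer: (nabla_X Y)^u = -33/64, (nabla_X Y)^v = 9/4


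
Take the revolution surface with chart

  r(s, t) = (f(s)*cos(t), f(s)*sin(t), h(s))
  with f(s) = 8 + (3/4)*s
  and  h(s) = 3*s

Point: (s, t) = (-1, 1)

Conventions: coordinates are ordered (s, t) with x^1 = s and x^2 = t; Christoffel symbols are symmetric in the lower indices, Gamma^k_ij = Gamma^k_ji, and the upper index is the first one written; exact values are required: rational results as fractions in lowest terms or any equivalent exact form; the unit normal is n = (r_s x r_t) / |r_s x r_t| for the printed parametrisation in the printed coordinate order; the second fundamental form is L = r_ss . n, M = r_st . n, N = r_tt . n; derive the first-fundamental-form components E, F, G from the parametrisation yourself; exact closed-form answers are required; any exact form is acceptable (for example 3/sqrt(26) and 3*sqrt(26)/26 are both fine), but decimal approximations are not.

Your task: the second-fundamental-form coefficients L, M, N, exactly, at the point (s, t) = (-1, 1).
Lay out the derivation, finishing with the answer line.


f = 29/4, f' = 3/4, f'' = 0, h' = 3, h'' = 0
E = 153/16, F = 0, G = 841/16; answer radicand W^2 = 153/16
unnormalised second-form numerators: l = 0, m = 0, n = 87/4; L = l/sqrt(153/16), and similarly M = m/sqrt(W^2), N = n/sqrt(W^2)

Answer: L = 0, M = 0, N = 29*sqrt(17)/17
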